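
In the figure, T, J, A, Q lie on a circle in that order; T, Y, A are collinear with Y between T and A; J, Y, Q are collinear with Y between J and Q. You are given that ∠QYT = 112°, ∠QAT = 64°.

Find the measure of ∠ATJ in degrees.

∠ATJ = 48°

1. ∠AYJ = 112°  [vertical angles at Y]
2. ∠QJT = 64°  [same arc TQ]
3. ∠JYT = 68°  [linear pair at Y on TA]
4. ∠ATJ = 48°  [△TYJ]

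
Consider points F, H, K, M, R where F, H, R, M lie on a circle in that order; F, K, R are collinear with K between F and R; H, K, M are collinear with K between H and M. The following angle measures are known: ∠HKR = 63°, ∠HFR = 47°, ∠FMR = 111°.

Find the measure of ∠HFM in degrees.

∠HFM = 100°

1. ∠FKH = 117°  [linear pair at K on FR]
2. ∠FHM = 16°  [△FKH]
3. ∠FHR = 69°  [cyclic FHRM, opposite ∠H+∠M]
4. ∠FRH = 64°  [△FHR]
5. ∠FMH = 64°  [same arc FH]
6. ∠HFM = 100°  [△FHM]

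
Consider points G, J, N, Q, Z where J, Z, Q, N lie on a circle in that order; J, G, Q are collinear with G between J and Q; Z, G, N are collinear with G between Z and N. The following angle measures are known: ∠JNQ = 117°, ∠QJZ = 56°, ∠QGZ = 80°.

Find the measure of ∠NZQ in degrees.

∠NZQ = 39°

1. ∠JZQ = 63°  [cyclic JZQN, opposite ∠Z+∠N]
2. ∠JQZ = 61°  [△JZQ]
3. ∠NZQ = 39°  [△ZGQ]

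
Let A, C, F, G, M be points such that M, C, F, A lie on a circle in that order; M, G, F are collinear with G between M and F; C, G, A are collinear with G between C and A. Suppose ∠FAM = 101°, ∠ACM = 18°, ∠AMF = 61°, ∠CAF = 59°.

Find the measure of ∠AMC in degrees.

∠AMC = 120°

1. ∠ACF = 61°  [same arc FA]
2. ∠AFC = 60°  [△CFA]
3. ∠AMC = 120°  [cyclic MCFA, opposite ∠M+∠F]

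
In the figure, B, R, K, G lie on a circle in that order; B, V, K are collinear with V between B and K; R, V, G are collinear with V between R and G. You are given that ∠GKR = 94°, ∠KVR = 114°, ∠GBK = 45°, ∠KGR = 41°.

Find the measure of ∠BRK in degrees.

∠BRK = 118°

1. ∠GRK = 45°  [△RKG]
2. ∠BKR = 21°  [△RVK]
3. ∠KBR = 41°  [same arc RK]
4. ∠BRK = 118°  [△BRK]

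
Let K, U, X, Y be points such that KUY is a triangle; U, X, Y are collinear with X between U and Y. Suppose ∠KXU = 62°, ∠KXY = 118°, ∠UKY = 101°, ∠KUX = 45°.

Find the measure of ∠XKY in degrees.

1. ∠KUY = 45°  [X on ray UY]
2. ∠KYU = 34°  [△KUY]
3. ∠KYX = 34°  [X on ray YU]
4. ∠XKY = 28°  [△KXY]

∠XKY = 28°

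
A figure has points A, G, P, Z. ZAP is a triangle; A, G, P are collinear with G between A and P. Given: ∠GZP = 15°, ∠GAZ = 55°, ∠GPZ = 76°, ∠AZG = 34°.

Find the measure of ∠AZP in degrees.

∠AZP = 49°

1. ∠PAZ = 55°  [G on ray AP]
2. ∠APZ = 76°  [G on ray PA]
3. ∠AZP = 49°  [△ZAP]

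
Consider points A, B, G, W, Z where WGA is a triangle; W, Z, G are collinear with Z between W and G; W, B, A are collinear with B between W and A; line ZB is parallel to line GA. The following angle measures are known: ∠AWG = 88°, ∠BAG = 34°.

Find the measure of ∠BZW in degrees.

∠BZW = 58°

1. ∠GAW = 34°  [B on ray AW]
2. ∠AGW = 58°  [△WGA]
3. ∠BZW = 58°  [ZB∥GA, corresponding at Z]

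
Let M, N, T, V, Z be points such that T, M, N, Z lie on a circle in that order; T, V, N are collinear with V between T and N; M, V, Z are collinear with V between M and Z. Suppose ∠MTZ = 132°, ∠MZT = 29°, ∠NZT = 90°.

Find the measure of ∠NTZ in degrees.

∠NTZ = 71°

1. ∠TMZ = 19°  [△TMZ]
2. ∠TNZ = 19°  [same arc TZ]
3. ∠NTZ = 71°  [△TNZ]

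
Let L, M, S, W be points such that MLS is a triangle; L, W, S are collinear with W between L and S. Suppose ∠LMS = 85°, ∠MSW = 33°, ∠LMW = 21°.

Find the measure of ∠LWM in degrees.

1. ∠LSM = 33°  [W on ray SL]
2. ∠MLS = 62°  [△MLS]
3. ∠MLW = 62°  [W on ray LS]
4. ∠LWM = 97°  [△MLW]

∠LWM = 97°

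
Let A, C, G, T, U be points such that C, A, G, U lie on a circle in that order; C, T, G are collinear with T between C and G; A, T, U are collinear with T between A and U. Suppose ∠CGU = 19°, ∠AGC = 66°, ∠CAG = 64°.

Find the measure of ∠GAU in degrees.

∠GAU = 45°

1. ∠CAU = 19°  [same arc CU]
2. ∠AUC = 66°  [same arc CA]
3. ∠ACG = 50°  [△CAG]
4. ∠ACU = 95°  [△CAU]
5. ∠AUG = 50°  [same arc AG]
6. ∠AGU = 85°  [cyclic CAGU, opposite ∠C+∠G]
7. ∠GAU = 45°  [△AGU]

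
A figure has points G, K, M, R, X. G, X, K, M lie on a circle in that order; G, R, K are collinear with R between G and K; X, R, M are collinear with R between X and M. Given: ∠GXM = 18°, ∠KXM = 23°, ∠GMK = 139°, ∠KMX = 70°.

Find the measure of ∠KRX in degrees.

∠KRX = 88°

1. ∠GXK = 41°  [cyclic GXKM, opposite ∠X+∠M]
2. ∠KGX = 70°  [same arc XK]
3. ∠GKX = 69°  [△GXK]
4. ∠KRX = 88°  [△XRK]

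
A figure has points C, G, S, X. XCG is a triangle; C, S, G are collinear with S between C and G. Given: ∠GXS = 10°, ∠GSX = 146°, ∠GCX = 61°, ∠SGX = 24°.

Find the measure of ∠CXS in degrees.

1. ∠CSX = 34°  [linear pair at S on CG]
2. ∠SCX = 61°  [S on ray CG]
3. ∠CXS = 85°  [△XCS]

∠CXS = 85°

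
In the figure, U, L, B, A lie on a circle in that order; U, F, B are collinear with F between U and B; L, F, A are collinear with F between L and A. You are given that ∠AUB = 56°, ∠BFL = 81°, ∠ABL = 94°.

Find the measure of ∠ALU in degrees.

∠ALU = 51°

1. ∠AFU = 81°  [vertical angles at F]
2. ∠AUL = 86°  [cyclic ULBA, opposite ∠U+∠B]
3. ∠LAU = 43°  [△UFA]
4. ∠ALU = 51°  [△ULA]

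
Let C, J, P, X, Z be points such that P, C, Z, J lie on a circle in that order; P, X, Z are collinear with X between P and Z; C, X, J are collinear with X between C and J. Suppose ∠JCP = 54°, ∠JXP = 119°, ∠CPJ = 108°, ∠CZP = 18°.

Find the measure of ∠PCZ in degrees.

1. ∠JZP = 54°  [same arc PJ]
2. ∠CJP = 18°  [△PCJ]
3. ∠JPZ = 43°  [△PXJ]
4. ∠PJZ = 83°  [△PZJ]
5. ∠PCZ = 97°  [cyclic PCZJ, opposite ∠C+∠J]

∠PCZ = 97°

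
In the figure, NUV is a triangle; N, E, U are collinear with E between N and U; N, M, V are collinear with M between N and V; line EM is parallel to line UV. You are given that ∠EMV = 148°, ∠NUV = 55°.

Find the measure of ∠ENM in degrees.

1. ∠EMN = 32°  [linear pair at M on NV]
2. ∠MEN = 55°  [EM∥UV, corresponding at E]
3. ∠ENM = 93°  [△NEM]

∠ENM = 93°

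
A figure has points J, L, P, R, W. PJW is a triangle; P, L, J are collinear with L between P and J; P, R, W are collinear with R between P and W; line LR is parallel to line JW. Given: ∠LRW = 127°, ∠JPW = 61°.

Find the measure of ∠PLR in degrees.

1. ∠LRP = 53°  [linear pair at R on PW]
2. ∠LPR = 61°  [L on PJ, R on PW]
3. ∠PLR = 66°  [△PLR]

∠PLR = 66°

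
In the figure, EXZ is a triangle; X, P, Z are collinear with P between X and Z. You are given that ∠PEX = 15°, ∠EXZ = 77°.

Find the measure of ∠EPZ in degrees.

∠EPZ = 92°

1. ∠EXP = 77°  [P on ray XZ]
2. ∠EPX = 88°  [△EXP]
3. ∠EPZ = 92°  [linear pair at P on XZ]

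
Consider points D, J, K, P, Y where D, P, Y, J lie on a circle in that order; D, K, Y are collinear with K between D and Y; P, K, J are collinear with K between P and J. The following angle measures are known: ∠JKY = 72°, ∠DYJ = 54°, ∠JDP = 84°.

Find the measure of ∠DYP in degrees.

∠DYP = 42°

1. ∠DPJ = 54°  [same arc DJ]
2. ∠DJP = 42°  [△DPJ]
3. ∠DYP = 42°  [same arc DP]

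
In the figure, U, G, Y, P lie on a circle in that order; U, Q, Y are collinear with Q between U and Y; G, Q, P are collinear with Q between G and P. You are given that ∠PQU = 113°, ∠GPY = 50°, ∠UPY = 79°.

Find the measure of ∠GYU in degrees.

1. ∠GUY = 50°  [same arc GY]
2. ∠UGY = 101°  [cyclic UGYP, opposite ∠G+∠P]
3. ∠GYU = 29°  [△UGY]

∠GYU = 29°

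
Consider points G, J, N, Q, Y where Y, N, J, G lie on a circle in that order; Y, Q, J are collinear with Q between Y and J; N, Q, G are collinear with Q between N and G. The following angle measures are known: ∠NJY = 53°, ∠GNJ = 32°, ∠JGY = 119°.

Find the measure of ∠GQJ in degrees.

1. ∠NGY = 53°  [same arc YN]
2. ∠GYJ = 32°  [same arc JG]
3. ∠GQY = 95°  [△YQG]
4. ∠GQJ = 85°  [linear pair at Q on YJ]

∠GQJ = 85°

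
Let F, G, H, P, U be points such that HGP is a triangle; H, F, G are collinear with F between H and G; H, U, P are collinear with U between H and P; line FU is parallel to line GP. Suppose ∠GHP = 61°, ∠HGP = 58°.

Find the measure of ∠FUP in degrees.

1. ∠GPH = 61°  [△HGP]
2. ∠FUH = 61°  [FU∥GP, corresponding at U]
3. ∠FUP = 119°  [linear pair at U on HP]

∠FUP = 119°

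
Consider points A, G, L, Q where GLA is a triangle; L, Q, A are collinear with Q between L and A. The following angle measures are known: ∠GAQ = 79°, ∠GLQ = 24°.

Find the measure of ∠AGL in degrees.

∠AGL = 77°

1. ∠GAL = 79°  [Q on ray AL]
2. ∠ALG = 24°  [Q on ray LA]
3. ∠AGL = 77°  [△GLA]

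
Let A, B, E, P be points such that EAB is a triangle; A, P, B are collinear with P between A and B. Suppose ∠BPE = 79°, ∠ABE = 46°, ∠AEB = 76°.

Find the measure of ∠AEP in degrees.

1. ∠APE = 101°  [linear pair at P on AB]
2. ∠BAE = 58°  [△EAB]
3. ∠EAP = 58°  [P on ray AB]
4. ∠AEP = 21°  [△EAP]

∠AEP = 21°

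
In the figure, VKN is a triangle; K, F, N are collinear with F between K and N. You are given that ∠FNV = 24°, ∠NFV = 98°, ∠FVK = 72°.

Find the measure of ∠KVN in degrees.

1. ∠KNV = 24°  [F on ray NK]
2. ∠KFV = 82°  [linear pair at F on KN]
3. ∠FKV = 26°  [△VKF]
4. ∠NKV = 26°  [F on ray KN]
5. ∠KVN = 130°  [△VKN]

∠KVN = 130°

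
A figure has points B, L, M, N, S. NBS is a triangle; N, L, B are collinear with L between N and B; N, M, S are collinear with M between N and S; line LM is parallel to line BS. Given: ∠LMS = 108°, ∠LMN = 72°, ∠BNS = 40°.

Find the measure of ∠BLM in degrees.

1. ∠BSN = 72°  [LM∥BS, corresponding at M]
2. ∠NBS = 68°  [△NBS]
3. ∠MLN = 68°  [LM∥BS, corresponding at L]
4. ∠BLM = 112°  [linear pair at L on NB]

∠BLM = 112°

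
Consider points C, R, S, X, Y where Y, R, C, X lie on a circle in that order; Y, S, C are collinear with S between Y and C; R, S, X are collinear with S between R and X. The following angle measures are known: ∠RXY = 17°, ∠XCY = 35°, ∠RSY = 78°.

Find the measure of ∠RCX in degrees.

1. ∠RCY = 17°  [same arc YR]
2. ∠CSX = 78°  [vertical angles at S]
3. ∠CSR = 102°  [linear pair at S on YC]
4. ∠CRX = 61°  [△RSC]
5. ∠CXR = 67°  [△CSX]
6. ∠RCX = 52°  [△RCX]

∠RCX = 52°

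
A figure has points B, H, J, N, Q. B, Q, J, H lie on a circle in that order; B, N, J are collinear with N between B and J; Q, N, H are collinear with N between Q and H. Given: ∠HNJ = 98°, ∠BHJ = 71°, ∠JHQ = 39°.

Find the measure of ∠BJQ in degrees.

∠BJQ = 32°

1. ∠BQJ = 109°  [cyclic BQJH, opposite ∠Q+∠H]
2. ∠JBQ = 39°  [same arc QJ]
3. ∠BJQ = 32°  [△BQJ]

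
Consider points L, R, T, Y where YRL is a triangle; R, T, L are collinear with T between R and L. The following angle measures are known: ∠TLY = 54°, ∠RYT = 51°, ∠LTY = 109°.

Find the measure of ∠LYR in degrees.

∠LYR = 68°

1. ∠RLY = 54°  [T on ray LR]
2. ∠RTY = 71°  [linear pair at T on RL]
3. ∠TRY = 58°  [△YRT]
4. ∠LRY = 58°  [T on ray RL]
5. ∠LYR = 68°  [△YRL]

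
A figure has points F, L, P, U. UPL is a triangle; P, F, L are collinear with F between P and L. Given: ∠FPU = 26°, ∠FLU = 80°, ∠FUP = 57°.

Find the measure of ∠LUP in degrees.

1. ∠LPU = 26°  [F on ray PL]
2. ∠PLU = 80°  [F on ray LP]
3. ∠LUP = 74°  [△UPL]

∠LUP = 74°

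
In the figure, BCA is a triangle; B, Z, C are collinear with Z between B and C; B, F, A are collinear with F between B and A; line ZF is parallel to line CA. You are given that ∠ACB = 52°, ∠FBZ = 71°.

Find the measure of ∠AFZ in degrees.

1. ∠BZF = 52°  [ZF∥CA, corresponding at Z]
2. ∠BFZ = 57°  [△BZF]
3. ∠AFZ = 123°  [linear pair at F on BA]

∠AFZ = 123°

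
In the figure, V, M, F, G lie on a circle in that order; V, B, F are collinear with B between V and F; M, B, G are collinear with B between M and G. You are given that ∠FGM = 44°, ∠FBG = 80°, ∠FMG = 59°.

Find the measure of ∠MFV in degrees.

1. ∠MBV = 80°  [vertical angles at B]
2. ∠FBM = 100°  [linear pair at B on VF]
3. ∠MFV = 21°  [△MBF]

∠MFV = 21°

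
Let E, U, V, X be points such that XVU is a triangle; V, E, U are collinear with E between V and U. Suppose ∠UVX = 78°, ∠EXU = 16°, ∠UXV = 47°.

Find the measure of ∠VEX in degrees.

1. ∠VUX = 55°  [△XVU]
2. ∠EUX = 55°  [E on ray UV]
3. ∠UEX = 109°  [△XEU]
4. ∠VEX = 71°  [linear pair at E on VU]

∠VEX = 71°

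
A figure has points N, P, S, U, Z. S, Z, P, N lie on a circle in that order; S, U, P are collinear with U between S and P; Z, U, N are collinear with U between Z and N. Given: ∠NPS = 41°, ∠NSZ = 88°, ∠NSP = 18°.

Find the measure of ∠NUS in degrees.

1. ∠NZS = 41°  [same arc SN]
2. ∠SNZ = 51°  [△SZN]
3. ∠NUS = 111°  [△SUN]

∠NUS = 111°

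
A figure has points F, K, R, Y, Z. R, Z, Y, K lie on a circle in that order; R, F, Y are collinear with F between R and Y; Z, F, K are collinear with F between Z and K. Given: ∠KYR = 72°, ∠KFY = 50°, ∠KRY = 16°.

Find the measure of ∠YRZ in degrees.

∠YRZ = 58°

1. ∠KZR = 72°  [same arc RK]
2. ∠RFZ = 50°  [vertical angles at F]
3. ∠YRZ = 58°  [△RFZ]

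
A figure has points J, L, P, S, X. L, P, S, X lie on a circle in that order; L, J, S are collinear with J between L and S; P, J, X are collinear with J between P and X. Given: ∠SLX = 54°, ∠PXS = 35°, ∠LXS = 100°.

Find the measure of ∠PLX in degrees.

1. ∠SPX = 54°  [same arc SX]
2. ∠PSX = 91°  [△PSX]
3. ∠PLX = 89°  [cyclic LPSX, opposite ∠L+∠S]

∠PLX = 89°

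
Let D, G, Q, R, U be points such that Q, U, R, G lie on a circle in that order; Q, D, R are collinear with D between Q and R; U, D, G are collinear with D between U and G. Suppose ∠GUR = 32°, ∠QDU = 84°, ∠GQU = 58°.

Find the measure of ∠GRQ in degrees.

∠GRQ = 70°

1. ∠GDR = 84°  [vertical angles at D]
2. ∠GRU = 122°  [cyclic QURG, opposite ∠Q+∠R]
3. ∠RGU = 26°  [△URG]
4. ∠GRQ = 70°  [△RDG]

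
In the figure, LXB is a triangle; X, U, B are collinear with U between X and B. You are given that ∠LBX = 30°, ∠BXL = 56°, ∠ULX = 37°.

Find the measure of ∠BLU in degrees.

1. ∠LBU = 30°  [U on ray BX]
2. ∠LXU = 56°  [U on ray XB]
3. ∠LUX = 87°  [△LXU]
4. ∠BUL = 93°  [linear pair at U on XB]
5. ∠BLU = 57°  [△LUB]

∠BLU = 57°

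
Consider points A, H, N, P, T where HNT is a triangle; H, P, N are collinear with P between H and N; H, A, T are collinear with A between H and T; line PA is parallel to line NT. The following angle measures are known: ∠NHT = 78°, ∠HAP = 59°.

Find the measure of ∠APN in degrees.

1. ∠AHP = 78°  [P on HN, A on HT]
2. ∠APH = 43°  [△HPA]
3. ∠APN = 137°  [linear pair at P on HN]

∠APN = 137°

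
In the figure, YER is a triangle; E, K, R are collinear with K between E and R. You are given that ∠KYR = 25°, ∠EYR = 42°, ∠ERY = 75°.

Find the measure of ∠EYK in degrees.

1. ∠REY = 63°  [△YER]
2. ∠KRY = 75°  [K on ray RE]
3. ∠KEY = 63°  [K on ray ER]
4. ∠RKY = 80°  [△YKR]
5. ∠EKY = 100°  [linear pair at K on ER]
6. ∠EYK = 17°  [△YEK]

∠EYK = 17°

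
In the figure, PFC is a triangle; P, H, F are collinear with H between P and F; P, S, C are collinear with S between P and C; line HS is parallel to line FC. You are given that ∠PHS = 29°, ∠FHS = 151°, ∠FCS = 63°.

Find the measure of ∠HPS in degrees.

1. ∠CFP = 29°  [HS∥FC, corresponding at H]
2. ∠FCP = 63°  [S on ray CP]
3. ∠CPF = 88°  [△PFC]
4. ∠HPS = 88°  [H on PF, S on PC]

∠HPS = 88°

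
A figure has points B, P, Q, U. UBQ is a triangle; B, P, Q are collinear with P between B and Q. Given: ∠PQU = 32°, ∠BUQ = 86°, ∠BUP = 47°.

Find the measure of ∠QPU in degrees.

∠QPU = 109°

1. ∠BQU = 32°  [P on ray QB]
2. ∠QBU = 62°  [△UBQ]
3. ∠PBU = 62°  [P on ray BQ]
4. ∠BPU = 71°  [△UBP]
5. ∠QPU = 109°  [linear pair at P on BQ]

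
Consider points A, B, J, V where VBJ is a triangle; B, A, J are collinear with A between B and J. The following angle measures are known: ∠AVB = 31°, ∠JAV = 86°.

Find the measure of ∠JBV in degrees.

∠JBV = 55°

1. ∠BAV = 94°  [linear pair at A on BJ]
2. ∠ABV = 55°  [△VBA]
3. ∠JBV = 55°  [A on ray BJ]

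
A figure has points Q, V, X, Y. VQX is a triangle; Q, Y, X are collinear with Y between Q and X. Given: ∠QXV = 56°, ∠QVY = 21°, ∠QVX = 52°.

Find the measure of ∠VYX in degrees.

1. ∠VQX = 72°  [△VQX]
2. ∠VQY = 72°  [Y on ray QX]
3. ∠QYV = 87°  [△VQY]
4. ∠VYX = 93°  [linear pair at Y on QX]

∠VYX = 93°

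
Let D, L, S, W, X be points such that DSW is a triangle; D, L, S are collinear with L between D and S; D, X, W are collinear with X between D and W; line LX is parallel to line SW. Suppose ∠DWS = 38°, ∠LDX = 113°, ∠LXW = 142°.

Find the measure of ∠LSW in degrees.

∠LSW = 29°

1. ∠DXL = 38°  [LX∥SW, corresponding at X]
2. ∠DLX = 29°  [△DLX]
3. ∠SLX = 151°  [linear pair at L on DS]
4. ∠LSW = 29°  [LX∥SW, co-interior at S–L]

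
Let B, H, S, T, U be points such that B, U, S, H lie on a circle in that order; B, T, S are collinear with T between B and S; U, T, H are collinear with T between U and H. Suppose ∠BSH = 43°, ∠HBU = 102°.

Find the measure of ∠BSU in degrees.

∠BSU = 35°

1. ∠BUH = 43°  [same arc BH]
2. ∠BHU = 35°  [△BUH]
3. ∠BSU = 35°  [same arc BU]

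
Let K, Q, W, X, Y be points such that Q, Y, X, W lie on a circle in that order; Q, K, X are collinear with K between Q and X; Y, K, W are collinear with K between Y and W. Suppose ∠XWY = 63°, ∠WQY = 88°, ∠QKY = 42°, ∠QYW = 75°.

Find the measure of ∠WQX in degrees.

∠WQX = 25°

1. ∠WXY = 92°  [cyclic QYXW, opposite ∠Q+∠X]
2. ∠WYX = 25°  [△YXW]
3. ∠WQX = 25°  [same arc XW]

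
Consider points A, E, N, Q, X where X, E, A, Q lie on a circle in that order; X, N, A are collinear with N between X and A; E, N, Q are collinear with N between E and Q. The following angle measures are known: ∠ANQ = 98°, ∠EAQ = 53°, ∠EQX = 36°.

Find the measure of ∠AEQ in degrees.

1. ∠ENX = 98°  [vertical angles at N]
2. ∠EAX = 36°  [same arc XE]
3. ∠ANE = 82°  [linear pair at N on XA]
4. ∠AEQ = 62°  [△ENA]

∠AEQ = 62°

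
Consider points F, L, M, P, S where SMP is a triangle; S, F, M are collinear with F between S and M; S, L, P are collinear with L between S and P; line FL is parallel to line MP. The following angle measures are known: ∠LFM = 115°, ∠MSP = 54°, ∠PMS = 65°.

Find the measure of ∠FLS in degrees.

1. ∠LFS = 65°  [linear pair at F on SM]
2. ∠FSL = 54°  [F on SM, L on SP]
3. ∠FLS = 61°  [△SFL]

∠FLS = 61°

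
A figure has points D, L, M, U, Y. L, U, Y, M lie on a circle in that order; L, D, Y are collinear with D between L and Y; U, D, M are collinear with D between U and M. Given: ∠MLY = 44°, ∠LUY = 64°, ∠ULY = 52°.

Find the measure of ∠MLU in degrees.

∠MLU = 96°

1. ∠MUY = 44°  [same arc YM]
2. ∠UMY = 52°  [same arc UY]
3. ∠MYU = 84°  [△UYM]
4. ∠MLU = 96°  [cyclic LUYM, opposite ∠L+∠Y]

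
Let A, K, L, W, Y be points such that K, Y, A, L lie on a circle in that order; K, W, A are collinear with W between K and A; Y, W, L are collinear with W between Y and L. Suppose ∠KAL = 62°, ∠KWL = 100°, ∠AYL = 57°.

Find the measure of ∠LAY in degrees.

1. ∠AWL = 80°  [linear pair at W on KA]
2. ∠ALY = 38°  [△AWL]
3. ∠LAY = 85°  [△YAL]

∠LAY = 85°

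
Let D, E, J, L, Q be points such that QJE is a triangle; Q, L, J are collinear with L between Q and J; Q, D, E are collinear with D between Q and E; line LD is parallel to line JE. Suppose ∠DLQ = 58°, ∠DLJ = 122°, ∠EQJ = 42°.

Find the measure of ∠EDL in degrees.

∠EDL = 100°

1. ∠EJQ = 58°  [LD∥JE, corresponding at L]
2. ∠JEQ = 80°  [△QJE]
3. ∠LDQ = 80°  [LD∥JE, corresponding at D]
4. ∠EDL = 100°  [linear pair at D on QE]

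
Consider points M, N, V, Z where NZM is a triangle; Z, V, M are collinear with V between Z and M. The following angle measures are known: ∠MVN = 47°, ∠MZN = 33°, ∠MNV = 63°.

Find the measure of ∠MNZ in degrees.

1. ∠NMV = 70°  [△NVM]
2. ∠NMZ = 70°  [V on ray MZ]
3. ∠MNZ = 77°  [△NZM]

∠MNZ = 77°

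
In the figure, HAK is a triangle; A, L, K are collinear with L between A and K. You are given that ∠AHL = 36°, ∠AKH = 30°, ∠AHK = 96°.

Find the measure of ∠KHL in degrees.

1. ∠HAK = 54°  [△HAK]
2. ∠HKL = 30°  [L on ray KA]
3. ∠HAL = 54°  [L on ray AK]
4. ∠ALH = 90°  [△HAL]
5. ∠HLK = 90°  [linear pair at L on AK]
6. ∠KHL = 60°  [△HLK]

∠KHL = 60°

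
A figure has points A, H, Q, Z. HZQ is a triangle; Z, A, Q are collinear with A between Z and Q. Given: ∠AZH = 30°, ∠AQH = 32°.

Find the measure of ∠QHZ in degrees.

1. ∠HZQ = 30°  [A on ray ZQ]
2. ∠HQZ = 32°  [A on ray QZ]
3. ∠QHZ = 118°  [△HZQ]

∠QHZ = 118°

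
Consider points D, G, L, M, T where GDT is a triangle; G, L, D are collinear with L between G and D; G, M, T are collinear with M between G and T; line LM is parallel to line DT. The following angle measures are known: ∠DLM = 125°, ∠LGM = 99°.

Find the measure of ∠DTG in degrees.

∠DTG = 26°

1. ∠GLM = 55°  [linear pair at L on GD]
2. ∠GML = 26°  [△GLM]
3. ∠DTG = 26°  [LM∥DT, corresponding at M]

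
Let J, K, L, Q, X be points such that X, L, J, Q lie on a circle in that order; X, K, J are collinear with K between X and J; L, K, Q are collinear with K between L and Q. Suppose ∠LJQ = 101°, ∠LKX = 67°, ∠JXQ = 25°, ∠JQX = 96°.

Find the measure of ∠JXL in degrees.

1. ∠JKL = 113°  [linear pair at K on XJ]
2. ∠JLQ = 25°  [same arc JQ]
3. ∠JLX = 84°  [cyclic XLJQ, opposite ∠L+∠Q]
4. ∠LJX = 42°  [△LKJ]
5. ∠JXL = 54°  [△XLJ]

∠JXL = 54°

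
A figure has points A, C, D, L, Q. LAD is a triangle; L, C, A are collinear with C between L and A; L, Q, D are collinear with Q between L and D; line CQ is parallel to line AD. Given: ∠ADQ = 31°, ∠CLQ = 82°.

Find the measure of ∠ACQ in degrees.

∠ACQ = 113°

1. ∠ADL = 31°  [Q on ray DL]
2. ∠ALD = 82°  [C on LA, Q on LD]
3. ∠DAL = 67°  [△LAD]
4. ∠LCQ = 67°  [CQ∥AD, corresponding at C]
5. ∠ACQ = 113°  [linear pair at C on LA]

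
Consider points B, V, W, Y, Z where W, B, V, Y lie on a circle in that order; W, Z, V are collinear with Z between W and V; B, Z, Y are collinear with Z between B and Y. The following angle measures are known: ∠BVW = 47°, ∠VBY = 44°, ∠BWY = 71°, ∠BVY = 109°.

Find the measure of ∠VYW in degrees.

∠VYW = 74°

1. ∠BYW = 47°  [same arc WB]
2. ∠VWY = 44°  [same arc VY]
3. ∠WBY = 62°  [△WBY]
4. ∠WVY = 62°  [same arc WY]
5. ∠VYW = 74°  [△WVY]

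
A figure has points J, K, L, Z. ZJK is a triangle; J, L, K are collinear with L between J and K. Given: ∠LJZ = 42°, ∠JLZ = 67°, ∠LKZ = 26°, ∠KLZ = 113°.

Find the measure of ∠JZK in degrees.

1. ∠KJZ = 42°  [L on ray JK]
2. ∠JKZ = 26°  [L on ray KJ]
3. ∠JZK = 112°  [△ZJK]

∠JZK = 112°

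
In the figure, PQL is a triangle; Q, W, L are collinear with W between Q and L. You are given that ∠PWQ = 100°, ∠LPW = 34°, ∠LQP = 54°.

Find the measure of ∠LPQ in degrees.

1. ∠LWP = 80°  [linear pair at W on QL]
2. ∠PLW = 66°  [△PWL]
3. ∠PLQ = 66°  [W on ray LQ]
4. ∠LPQ = 60°  [△PQL]

∠LPQ = 60°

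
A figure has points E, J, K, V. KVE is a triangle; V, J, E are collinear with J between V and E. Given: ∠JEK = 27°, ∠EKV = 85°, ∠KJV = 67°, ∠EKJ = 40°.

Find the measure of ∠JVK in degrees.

1. ∠KEV = 27°  [J on ray EV]
2. ∠EVK = 68°  [△KVE]
3. ∠JVK = 68°  [J on ray VE]

∠JVK = 68°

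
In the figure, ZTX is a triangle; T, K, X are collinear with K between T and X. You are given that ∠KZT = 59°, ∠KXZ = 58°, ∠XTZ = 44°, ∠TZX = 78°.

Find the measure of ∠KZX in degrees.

∠KZX = 19°

1. ∠KTZ = 44°  [K on ray TX]
2. ∠TKZ = 77°  [△ZTK]
3. ∠XKZ = 103°  [linear pair at K on TX]
4. ∠KZX = 19°  [△ZKX]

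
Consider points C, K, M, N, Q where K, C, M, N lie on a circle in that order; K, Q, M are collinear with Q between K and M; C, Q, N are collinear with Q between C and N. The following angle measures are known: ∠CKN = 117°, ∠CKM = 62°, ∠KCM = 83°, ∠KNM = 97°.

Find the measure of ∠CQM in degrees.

∠CQM = 90°

1. ∠CMN = 63°  [cyclic KCMN, opposite ∠K+∠M]
2. ∠CNM = 62°  [same arc CM]
3. ∠CMK = 35°  [△KCM]
4. ∠MCN = 55°  [△CMN]
5. ∠CQM = 90°  [△CQM]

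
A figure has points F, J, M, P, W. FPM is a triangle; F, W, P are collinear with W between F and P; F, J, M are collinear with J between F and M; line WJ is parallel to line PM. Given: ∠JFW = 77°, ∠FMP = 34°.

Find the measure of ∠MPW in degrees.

1. ∠MFP = 77°  [W on FP, J on FM]
2. ∠FPM = 69°  [△FPM]
3. ∠MPW = 69°  [W on ray PF]

∠MPW = 69°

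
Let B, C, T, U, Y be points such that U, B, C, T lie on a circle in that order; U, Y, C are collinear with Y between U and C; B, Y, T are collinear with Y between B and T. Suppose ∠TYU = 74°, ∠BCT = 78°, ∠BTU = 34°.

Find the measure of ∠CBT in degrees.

1. ∠BYC = 74°  [vertical angles at Y]
2. ∠BCU = 34°  [same arc UB]
3. ∠CBT = 72°  [△BYC]

∠CBT = 72°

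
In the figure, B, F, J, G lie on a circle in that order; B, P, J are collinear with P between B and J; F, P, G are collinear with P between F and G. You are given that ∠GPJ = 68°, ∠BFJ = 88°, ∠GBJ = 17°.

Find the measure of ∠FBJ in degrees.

1. ∠BPF = 68°  [vertical angles at P]
2. ∠GFJ = 17°  [same arc JG]
3. ∠FPJ = 112°  [linear pair at P on BJ]
4. ∠BJF = 51°  [△FPJ]
5. ∠FBJ = 41°  [△BFJ]

∠FBJ = 41°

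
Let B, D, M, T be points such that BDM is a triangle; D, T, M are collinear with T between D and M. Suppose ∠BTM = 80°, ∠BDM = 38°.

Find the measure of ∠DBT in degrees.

1. ∠BTD = 100°  [linear pair at T on DM]
2. ∠BDT = 38°  [T on ray DM]
3. ∠DBT = 42°  [△BDT]

∠DBT = 42°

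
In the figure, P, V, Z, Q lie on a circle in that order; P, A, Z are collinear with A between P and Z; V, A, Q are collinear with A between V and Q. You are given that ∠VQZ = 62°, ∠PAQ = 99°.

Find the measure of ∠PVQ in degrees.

∠PVQ = 37°

1. ∠VPZ = 62°  [same arc VZ]
2. ∠VAZ = 99°  [vertical angles at A]
3. ∠PAV = 81°  [linear pair at A on PZ]
4. ∠PVQ = 37°  [△PAV]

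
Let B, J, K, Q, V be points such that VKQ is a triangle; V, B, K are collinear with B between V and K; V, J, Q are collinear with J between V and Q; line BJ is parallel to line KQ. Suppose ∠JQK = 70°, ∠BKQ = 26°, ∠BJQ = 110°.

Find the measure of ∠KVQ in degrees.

1. ∠KQV = 70°  [J on ray QV]
2. ∠QKV = 26°  [B on ray KV]
3. ∠KVQ = 84°  [△VKQ]

∠KVQ = 84°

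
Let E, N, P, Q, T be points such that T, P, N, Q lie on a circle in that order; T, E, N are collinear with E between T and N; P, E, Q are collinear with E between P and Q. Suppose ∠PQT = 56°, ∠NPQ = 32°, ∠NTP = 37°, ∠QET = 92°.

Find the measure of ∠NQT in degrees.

1. ∠PNT = 56°  [same arc TP]
2. ∠NPT = 87°  [△TPN]
3. ∠NQT = 93°  [cyclic TPNQ, opposite ∠P+∠Q]

∠NQT = 93°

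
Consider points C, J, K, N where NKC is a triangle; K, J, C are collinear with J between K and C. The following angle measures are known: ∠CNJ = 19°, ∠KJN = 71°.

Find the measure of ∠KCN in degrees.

1. ∠CJN = 109°  [linear pair at J on KC]
2. ∠JCN = 52°  [△NJC]
3. ∠KCN = 52°  [J on ray CK]

∠KCN = 52°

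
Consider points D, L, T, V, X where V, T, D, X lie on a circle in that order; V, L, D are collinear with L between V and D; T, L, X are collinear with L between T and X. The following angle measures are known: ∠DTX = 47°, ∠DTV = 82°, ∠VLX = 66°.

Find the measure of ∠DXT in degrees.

1. ∠DVX = 47°  [same arc DX]
2. ∠DXV = 98°  [cyclic VTDX, opposite ∠T+∠X]
3. ∠DLX = 114°  [linear pair at L on VD]
4. ∠VDX = 35°  [△VDX]
5. ∠DXT = 31°  [△DLX]

∠DXT = 31°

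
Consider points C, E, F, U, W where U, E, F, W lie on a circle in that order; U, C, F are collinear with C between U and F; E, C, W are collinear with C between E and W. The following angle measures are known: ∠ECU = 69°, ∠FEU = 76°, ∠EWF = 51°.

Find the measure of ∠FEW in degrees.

1. ∠FCW = 69°  [vertical angles at C]
2. ∠FWU = 104°  [cyclic UEFW, opposite ∠E+∠W]
3. ∠UFW = 60°  [△FCW]
4. ∠FUW = 16°  [△UFW]
5. ∠FEW = 16°  [same arc FW]

∠FEW = 16°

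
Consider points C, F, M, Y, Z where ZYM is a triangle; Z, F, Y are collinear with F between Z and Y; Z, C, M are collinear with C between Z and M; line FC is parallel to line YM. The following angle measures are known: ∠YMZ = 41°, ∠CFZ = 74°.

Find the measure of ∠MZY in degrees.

1. ∠FCZ = 41°  [FC∥YM, corresponding at C]
2. ∠CZF = 65°  [△ZFC]
3. ∠MZY = 65°  [F on ZY, C on ZM]

∠MZY = 65°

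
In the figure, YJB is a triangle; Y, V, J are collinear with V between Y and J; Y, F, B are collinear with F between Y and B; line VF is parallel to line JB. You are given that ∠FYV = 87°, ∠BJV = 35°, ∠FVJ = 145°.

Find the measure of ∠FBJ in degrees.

∠FBJ = 58°

1. ∠BYJ = 87°  [V on YJ, F on YB]
2. ∠BJY = 35°  [V on ray JY]
3. ∠JBY = 58°  [△YJB]
4. ∠FBJ = 58°  [F on ray BY]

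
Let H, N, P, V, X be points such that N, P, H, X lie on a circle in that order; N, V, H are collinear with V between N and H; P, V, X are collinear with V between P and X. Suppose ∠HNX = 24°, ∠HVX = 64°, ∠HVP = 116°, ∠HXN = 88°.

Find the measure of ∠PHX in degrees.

1. ∠HPX = 24°  [same arc HX]
2. ∠NHX = 68°  [△NHX]
3. ∠HXP = 48°  [△HVX]
4. ∠PHX = 108°  [△PHX]

∠PHX = 108°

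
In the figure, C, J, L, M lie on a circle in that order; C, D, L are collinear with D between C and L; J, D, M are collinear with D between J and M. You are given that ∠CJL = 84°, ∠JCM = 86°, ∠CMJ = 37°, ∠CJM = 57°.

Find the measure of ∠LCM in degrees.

1. ∠CML = 96°  [cyclic CJLM, opposite ∠J+∠M]
2. ∠CLM = 57°  [same arc CM]
3. ∠LCM = 27°  [△CLM]

∠LCM = 27°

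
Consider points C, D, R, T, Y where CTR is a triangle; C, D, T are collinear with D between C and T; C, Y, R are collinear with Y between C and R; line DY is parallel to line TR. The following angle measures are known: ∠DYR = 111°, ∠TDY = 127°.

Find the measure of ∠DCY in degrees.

1. ∠CYD = 69°  [linear pair at Y on CR]
2. ∠CDY = 53°  [linear pair at D on CT]
3. ∠DCY = 58°  [△CDY]

∠DCY = 58°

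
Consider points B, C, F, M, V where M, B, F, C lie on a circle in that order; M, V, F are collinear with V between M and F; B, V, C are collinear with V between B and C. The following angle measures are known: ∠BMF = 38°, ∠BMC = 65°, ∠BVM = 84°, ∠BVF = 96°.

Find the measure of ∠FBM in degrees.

1. ∠CBM = 58°  [△MVB]
2. ∠BCM = 57°  [△MBC]
3. ∠BFM = 57°  [same arc MB]
4. ∠FBM = 85°  [△MBF]

∠FBM = 85°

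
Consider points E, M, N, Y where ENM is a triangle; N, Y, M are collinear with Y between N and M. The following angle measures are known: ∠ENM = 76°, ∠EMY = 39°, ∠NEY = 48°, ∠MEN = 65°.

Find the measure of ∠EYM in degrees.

∠EYM = 124°

1. ∠ENY = 76°  [Y on ray NM]
2. ∠EYN = 56°  [△ENY]
3. ∠EYM = 124°  [linear pair at Y on NM]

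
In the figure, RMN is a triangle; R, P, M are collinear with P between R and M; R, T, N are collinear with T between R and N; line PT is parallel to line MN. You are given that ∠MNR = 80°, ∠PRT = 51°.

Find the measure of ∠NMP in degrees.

1. ∠PTR = 80°  [PT∥MN, corresponding at T]
2. ∠RPT = 49°  [△RPT]
3. ∠MPT = 131°  [linear pair at P on RM]
4. ∠NMP = 49°  [PT∥MN, co-interior at M–P]

∠NMP = 49°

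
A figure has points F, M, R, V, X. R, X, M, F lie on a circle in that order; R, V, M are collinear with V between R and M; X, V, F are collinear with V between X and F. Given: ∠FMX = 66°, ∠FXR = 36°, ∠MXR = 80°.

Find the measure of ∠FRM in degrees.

∠FRM = 44°

1. ∠FMR = 36°  [same arc RF]
2. ∠MFR = 100°  [cyclic RXMF, opposite ∠X+∠F]
3. ∠FRM = 44°  [△RMF]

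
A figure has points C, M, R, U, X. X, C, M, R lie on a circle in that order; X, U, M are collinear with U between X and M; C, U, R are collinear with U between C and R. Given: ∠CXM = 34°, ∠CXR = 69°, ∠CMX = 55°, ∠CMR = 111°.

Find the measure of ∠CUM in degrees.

∠CUM = 90°

1. ∠CRM = 34°  [same arc CM]
2. ∠MCR = 35°  [△CMR]
3. ∠CUM = 90°  [△CUM]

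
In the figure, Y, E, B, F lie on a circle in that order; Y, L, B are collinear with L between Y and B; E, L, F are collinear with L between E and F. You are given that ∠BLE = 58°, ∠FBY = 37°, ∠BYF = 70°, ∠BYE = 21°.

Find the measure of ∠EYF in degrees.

1. ∠FLY = 58°  [vertical angles at L]
2. ∠FEY = 37°  [same arc YF]
3. ∠EFY = 52°  [△YLF]
4. ∠EYF = 91°  [△YEF]

∠EYF = 91°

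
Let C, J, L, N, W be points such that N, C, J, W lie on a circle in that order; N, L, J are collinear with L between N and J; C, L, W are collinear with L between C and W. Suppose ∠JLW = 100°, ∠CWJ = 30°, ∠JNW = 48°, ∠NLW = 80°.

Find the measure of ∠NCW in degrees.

1. ∠CLN = 100°  [vertical angles at L]
2. ∠CNJ = 30°  [same arc CJ]
3. ∠NCW = 50°  [△NLC]

∠NCW = 50°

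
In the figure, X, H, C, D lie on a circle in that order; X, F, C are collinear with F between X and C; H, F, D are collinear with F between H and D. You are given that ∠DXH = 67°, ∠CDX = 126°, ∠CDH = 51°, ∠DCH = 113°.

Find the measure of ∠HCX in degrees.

1. ∠CHX = 54°  [cyclic XHCD, opposite ∠H+∠D]
2. ∠CXH = 51°  [same arc HC]
3. ∠HCX = 75°  [△XHC]

∠HCX = 75°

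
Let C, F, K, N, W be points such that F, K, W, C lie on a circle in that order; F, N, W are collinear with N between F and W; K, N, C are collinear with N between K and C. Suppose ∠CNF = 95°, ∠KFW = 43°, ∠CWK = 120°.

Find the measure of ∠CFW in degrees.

∠CFW = 17°

1. ∠KCW = 43°  [same arc KW]
2. ∠CKW = 17°  [△KWC]
3. ∠CFW = 17°  [same arc WC]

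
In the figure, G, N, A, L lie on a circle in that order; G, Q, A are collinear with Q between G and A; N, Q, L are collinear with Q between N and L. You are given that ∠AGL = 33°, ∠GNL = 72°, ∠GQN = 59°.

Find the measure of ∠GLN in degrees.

∠GLN = 26°

1. ∠ANL = 33°  [same arc AL]
2. ∠AQN = 121°  [linear pair at Q on GA]
3. ∠GAN = 26°  [△NQA]
4. ∠GLN = 26°  [same arc GN]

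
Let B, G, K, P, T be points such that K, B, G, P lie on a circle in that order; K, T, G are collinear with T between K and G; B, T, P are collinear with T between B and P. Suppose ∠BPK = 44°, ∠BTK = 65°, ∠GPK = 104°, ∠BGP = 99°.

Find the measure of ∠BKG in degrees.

1. ∠BGK = 44°  [same arc KB]
2. ∠GBK = 76°  [cyclic KBGP, opposite ∠B+∠P]
3. ∠BKG = 60°  [△KBG]

∠BKG = 60°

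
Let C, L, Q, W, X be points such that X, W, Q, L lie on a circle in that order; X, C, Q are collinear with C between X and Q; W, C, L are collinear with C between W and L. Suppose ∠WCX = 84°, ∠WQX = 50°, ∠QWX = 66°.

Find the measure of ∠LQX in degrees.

∠LQX = 32°

1. ∠LCQ = 84°  [vertical angles at C]
2. ∠WLX = 50°  [same arc XW]
3. ∠QLX = 114°  [cyclic XWQL, opposite ∠W+∠L]
4. ∠LCX = 96°  [linear pair at C on XQ]
5. ∠LXQ = 34°  [△XCL]
6. ∠LQX = 32°  [△XQL]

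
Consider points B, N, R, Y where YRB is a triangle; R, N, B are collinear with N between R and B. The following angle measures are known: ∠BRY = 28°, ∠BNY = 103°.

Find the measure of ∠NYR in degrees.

1. ∠NRY = 28°  [N on ray RB]
2. ∠RNY = 77°  [linear pair at N on RB]
3. ∠NYR = 75°  [△YRN]

∠NYR = 75°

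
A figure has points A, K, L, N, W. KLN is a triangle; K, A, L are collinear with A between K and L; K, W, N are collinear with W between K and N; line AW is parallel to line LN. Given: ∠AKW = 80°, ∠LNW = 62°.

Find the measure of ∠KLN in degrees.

∠KLN = 38°

1. ∠LKN = 80°  [A on KL, W on KN]
2. ∠KNL = 62°  [W on ray NK]
3. ∠KLN = 38°  [△KLN]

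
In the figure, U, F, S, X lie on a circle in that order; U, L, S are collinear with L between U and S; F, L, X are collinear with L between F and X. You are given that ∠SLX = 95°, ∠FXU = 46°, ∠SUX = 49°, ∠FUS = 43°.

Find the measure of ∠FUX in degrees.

1. ∠FLU = 95°  [vertical angles at L]
2. ∠UFX = 42°  [△ULF]
3. ∠FUX = 92°  [△UFX]

∠FUX = 92°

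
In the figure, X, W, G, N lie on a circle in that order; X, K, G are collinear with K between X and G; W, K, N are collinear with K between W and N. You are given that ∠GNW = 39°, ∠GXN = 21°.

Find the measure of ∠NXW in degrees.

∠NXW = 60°

1. ∠GWN = 21°  [same arc GN]
2. ∠NGW = 120°  [△WGN]
3. ∠NXW = 60°  [cyclic XWGN, opposite ∠X+∠G]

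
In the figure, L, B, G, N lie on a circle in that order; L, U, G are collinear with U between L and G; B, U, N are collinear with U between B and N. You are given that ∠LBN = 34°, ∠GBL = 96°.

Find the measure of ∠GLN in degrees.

1. ∠LGN = 34°  [same arc LN]
2. ∠GNL = 84°  [cyclic LBGN, opposite ∠B+∠N]
3. ∠GLN = 62°  [△LGN]

∠GLN = 62°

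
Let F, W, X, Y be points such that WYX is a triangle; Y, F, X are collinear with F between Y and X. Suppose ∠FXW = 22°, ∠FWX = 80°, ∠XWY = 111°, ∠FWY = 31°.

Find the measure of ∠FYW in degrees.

1. ∠WXY = 22°  [F on ray XY]
2. ∠WYX = 47°  [△WYX]
3. ∠FYW = 47°  [F on ray YX]

∠FYW = 47°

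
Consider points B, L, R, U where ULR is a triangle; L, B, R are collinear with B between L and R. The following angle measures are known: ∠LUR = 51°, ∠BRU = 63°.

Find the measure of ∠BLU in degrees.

∠BLU = 66°

1. ∠LRU = 63°  [B on ray RL]
2. ∠RLU = 66°  [△ULR]
3. ∠BLU = 66°  [B on ray LR]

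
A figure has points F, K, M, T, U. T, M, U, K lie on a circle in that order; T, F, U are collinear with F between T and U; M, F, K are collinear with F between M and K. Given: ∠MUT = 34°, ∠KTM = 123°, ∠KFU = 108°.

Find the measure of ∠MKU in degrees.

∠MKU = 49°

1. ∠MKT = 34°  [same arc TM]
2. ∠KMT = 23°  [△TMK]
3. ∠KUT = 23°  [same arc TK]
4. ∠MKU = 49°  [△UFK]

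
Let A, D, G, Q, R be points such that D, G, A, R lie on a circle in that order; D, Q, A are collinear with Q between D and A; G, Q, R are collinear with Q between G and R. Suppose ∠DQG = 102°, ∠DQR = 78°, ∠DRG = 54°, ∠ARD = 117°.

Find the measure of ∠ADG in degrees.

∠ADG = 63°

1. ∠DAG = 54°  [same arc DG]
2. ∠AGD = 63°  [cyclic DGAR, opposite ∠G+∠R]
3. ∠ADG = 63°  [△DGA]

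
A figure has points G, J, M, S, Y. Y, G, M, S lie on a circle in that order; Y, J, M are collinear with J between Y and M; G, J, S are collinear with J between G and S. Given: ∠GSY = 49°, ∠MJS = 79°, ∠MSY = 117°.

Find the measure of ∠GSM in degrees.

1. ∠GMY = 49°  [same arc YG]
2. ∠MGY = 63°  [cyclic YGMS, opposite ∠G+∠S]
3. ∠GYM = 68°  [△YGM]
4. ∠GSM = 68°  [same arc GM]

∠GSM = 68°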